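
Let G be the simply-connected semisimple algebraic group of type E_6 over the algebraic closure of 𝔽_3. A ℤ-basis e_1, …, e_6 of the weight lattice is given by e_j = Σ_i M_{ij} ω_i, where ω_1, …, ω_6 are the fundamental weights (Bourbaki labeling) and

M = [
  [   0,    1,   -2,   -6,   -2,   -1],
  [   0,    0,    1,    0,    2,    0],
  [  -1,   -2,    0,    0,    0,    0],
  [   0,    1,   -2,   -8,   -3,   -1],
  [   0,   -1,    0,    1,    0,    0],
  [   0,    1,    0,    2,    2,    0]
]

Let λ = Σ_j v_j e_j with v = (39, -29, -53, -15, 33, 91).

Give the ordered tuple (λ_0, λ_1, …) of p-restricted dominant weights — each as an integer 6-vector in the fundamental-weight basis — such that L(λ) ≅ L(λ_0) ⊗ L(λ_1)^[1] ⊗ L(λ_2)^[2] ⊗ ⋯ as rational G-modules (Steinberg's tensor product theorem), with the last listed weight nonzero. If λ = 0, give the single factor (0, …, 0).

((1, 1, 1, 1, 2, 1), (0, 1, 0, 2, 1, 2), (1, 1, 2, 0, 1, 0))

Change of basis e → ω: c = M·v where v = (39, -29, -53, -15, 33, 91):
  c_1 = (0)·(39) + (1)·(-29) + (-2)·(-53) + (-6)·(-15) + (-2)·(33) + (-1)·(91) = 10
  c_2 = (0)·(39) + (0)·(-29) + (1)·(-53) + (0)·(-15) + (2)·(33) + (0)·(91) = 13
  c_3 = (-1)·(39) + (-2)·(-29) + (0)·(-53) + (0)·(-15) + (0)·(33) + (0)·(91) = 19
  c_4 = (0)·(39) + (1)·(-29) + (-2)·(-53) + (-8)·(-15) + (-3)·(33) + (-1)·(91) = 7
  c_5 = (0)·(39) + (-1)·(-29) + (0)·(-53) + (1)·(-15) + (0)·(33) + (0)·(91) = 14
  c_6 = (0)·(39) + (1)·(-29) + (0)·(-53) + (2)·(-15) + (2)·(33) + (0)·(91) = 7
p = 3; digits c_i = Σ_j d_{ij}·3^j, 0 ≤ d_{ij} < 3:
  c_1 = 10 = 1·3^0 + 0·3^1 + 1·3^2
  c_2 = 13 = 1·3^0 + 1·3^1 + 1·3^2
  c_3 = 19 = 1·3^0 + 0·3^1 + 2·3^2
  c_4 = 7 = 1·3^0 + 2·3^1
  c_5 = 14 = 2·3^0 + 1·3^1 + 1·3^2
  c_6 = 7 = 1·3^0 + 2·3^1
Factor λ_0 = (1, 1, 1, 1, 2, 1)
Factor λ_1 = (0, 1, 0, 2, 1, 2)
Factor λ_2 = (1, 1, 2, 0, 1, 0)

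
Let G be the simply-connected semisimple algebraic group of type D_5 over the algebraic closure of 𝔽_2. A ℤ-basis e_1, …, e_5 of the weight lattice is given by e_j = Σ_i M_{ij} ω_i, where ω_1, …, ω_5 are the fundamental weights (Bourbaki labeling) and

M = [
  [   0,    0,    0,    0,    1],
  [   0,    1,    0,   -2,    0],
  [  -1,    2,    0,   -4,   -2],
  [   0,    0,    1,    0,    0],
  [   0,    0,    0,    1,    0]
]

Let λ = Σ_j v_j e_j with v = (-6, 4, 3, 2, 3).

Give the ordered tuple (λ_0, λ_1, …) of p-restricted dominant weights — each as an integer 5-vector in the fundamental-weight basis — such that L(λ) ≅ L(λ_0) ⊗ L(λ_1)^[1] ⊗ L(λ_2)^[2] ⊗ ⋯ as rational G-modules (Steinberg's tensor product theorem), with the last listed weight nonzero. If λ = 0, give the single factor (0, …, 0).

In the fundamental-weight basis, λ has coordinates c = M·v (v = (-6, 4, 3, 2, 3)):
  c_1 = (0)·(-6) + 0·4 + 0·3 + 0·2 + 1·3 = 3
  c_2 = (0)·(-6) + 1·4 + 0·3 + (-2)·(2) + 0·3 = 0
  c_3 = (-1)·(-6) + 2·4 + 0·3 + (-4)·(2) + (-2)·(3) = 0
  c_4 = (0)·(-6) + 0·4 + 1·3 + 0·2 + 0·3 = 3
  c_5 = (0)·(-6) + 0·4 + 0·3 + 1·2 + 0·3 = 2
Base-2 expansion of each c_i:
  c_1 = 3 = 1·2^0 + 1·2^1
  c_2 = 0
  c_3 = 0
  c_4 = 3 = 1·2^0 + 1·2^1
  c_5 = 2 = 0·2^0 + 1·2^1
Factor λ_0 = (1, 0, 0, 1, 0)
Factor λ_1 = (1, 0, 0, 1, 1)

((1, 0, 0, 1, 0), (1, 0, 0, 1, 1))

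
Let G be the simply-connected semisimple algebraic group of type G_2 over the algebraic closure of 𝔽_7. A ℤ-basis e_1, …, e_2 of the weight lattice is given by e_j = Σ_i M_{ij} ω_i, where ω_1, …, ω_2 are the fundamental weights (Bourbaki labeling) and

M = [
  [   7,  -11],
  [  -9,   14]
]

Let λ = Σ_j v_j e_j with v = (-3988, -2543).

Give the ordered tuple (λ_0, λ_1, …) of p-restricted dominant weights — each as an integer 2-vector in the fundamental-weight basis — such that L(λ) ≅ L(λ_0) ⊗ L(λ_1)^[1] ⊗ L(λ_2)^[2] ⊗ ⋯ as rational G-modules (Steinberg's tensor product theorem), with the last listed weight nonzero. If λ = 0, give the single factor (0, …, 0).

((1, 3), (1, 6), (1, 5))

Change of basis e → ω: c = M·v where v = (-3988, -2543):
  c_1 = 7*-3988 + -11*-2543 = 57
  c_2 = -9*-3988 + 14*-2543 = 290
p = 7; digits c_i = Σ_j d_{ij}·7^j, 0 ≤ d_{ij} < 7:
  c_1 = 57 = 1·7^0 + 1·7^1 + 1·7^2
  c_2 = 290 = 3·7^0 + 6·7^1 + 5·7^2
p-restricted factor λ_0 = (1, 3)
p-restricted factor λ_1 = (1, 6)
p-restricted factor λ_2 = (1, 5)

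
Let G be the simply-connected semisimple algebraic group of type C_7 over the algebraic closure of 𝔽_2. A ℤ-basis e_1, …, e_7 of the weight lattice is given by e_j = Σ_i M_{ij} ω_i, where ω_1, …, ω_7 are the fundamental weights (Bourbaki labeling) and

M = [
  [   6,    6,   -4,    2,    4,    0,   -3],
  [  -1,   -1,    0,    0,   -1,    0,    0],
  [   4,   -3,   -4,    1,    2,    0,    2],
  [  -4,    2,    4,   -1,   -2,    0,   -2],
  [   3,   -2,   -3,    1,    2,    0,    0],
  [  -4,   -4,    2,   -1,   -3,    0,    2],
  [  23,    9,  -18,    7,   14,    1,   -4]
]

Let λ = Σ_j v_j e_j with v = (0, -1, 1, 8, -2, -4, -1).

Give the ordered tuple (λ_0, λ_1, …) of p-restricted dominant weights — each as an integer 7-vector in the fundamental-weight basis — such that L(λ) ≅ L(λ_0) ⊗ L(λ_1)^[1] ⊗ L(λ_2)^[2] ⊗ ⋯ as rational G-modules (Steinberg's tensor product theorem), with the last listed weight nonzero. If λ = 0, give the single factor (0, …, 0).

ω-coordinates c = M·v, v = (0, -1, 1, 8, -2, -4, -1):
  c_1 = (6)·(0) + (6)·(-1) + (-4)·(1) + (2)·(8) + (4)·(-2) + (0)·(-4) + (-3)·(-1) = 1
  c_2 = (-1)·(0) + (-1)·(-1) + (0)·(1) + (0)·(8) + (-1)·(-2) + (0)·(-4) + (0)·(-1) = 3
  c_3 = (4)·(0) + (-3)·(-1) + (-4)·(1) + (1)·(8) + (2)·(-2) + (0)·(-4) + (2)·(-1) = 1
  c_4 = (-4)·(0) + (2)·(-1) + (4)·(1) + (-1)·(8) + (-2)·(-2) + (0)·(-4) + (-2)·(-1) = 0
  c_5 = (3)·(0) + (-2)·(-1) + (-3)·(1) + (1)·(8) + (2)·(-2) + (0)·(-4) + (0)·(-1) = 3
  c_6 = (-4)·(0) + (-4)·(-1) + (2)·(1) + (-1)·(8) + (-3)·(-2) + (0)·(-4) + (2)·(-1) = 2
  c_7 = (23)·(0) + (9)·(-1) + (-18)·(1) + (7)·(8) + (14)·(-2) + (1)·(-4) + (-4)·(-1) = 1
p = 2; digits c_i = Σ_j d_{ij}·2^j, 0 ≤ d_{ij} < 2:
  c_1 = 1 = 1·2^0
  c_2 = 3 = 1·2^0 + 1·2^1
  c_3 = 1 = 1·2^0
  c_4 = 0
  c_5 = 3 = 1·2^0 + 1·2^1
  c_6 = 2 = 0·2^0 + 1·2^1
  c_7 = 1 = 1·2^0
λ_0 = (1, 1, 1, 0, 1, 0, 1)
λ_1 = (0, 1, 0, 0, 1, 1, 0)

((1, 1, 1, 0, 1, 0, 1), (0, 1, 0, 0, 1, 1, 0))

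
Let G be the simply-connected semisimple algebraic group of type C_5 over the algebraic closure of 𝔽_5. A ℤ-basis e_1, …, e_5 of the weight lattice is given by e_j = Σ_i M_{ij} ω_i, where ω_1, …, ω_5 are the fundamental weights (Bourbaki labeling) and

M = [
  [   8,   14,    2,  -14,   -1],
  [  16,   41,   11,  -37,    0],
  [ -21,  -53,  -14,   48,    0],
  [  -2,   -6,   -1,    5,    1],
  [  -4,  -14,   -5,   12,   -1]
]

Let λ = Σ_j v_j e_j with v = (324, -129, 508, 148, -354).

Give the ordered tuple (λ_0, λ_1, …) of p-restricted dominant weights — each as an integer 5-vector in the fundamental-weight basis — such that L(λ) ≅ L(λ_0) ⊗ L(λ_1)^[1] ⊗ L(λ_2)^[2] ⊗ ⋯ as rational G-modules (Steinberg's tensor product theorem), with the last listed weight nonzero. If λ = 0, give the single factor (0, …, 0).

Change of basis e → ω: c = M·v where v = (324, -129, 508, 148, -354):
  c_1 = (8)·(324) + (14)·(-129) + (2)·(508) + (-14)·(148) + (-1)·(-354) = 84
  c_2 = (16)·(324) + (41)·(-129) + (11)·(508) + (-37)·(148) + (0)·(-354) = 7
  c_3 = (-21)·(324) + (-53)·(-129) + (-14)·(508) + (48)·(148) + (0)·(-354) = 25
  c_4 = (-2)·(324) + (-6)·(-129) + (-1)·(508) + (5)·(148) + (1)·(-354) = 4
  c_5 = (-4)·(324) + (-14)·(-129) + (-5)·(508) + (12)·(148) + (-1)·(-354) = 100
Writing each c_i in base p = 5:
  c_1 = 84 = 4·5^0 + 1·5^1 + 3·5^2
  c_2 = 7 = 2·5^0 + 1·5^1
  c_3 = 25 = 0·5^0 + 0·5^1 + 1·5^2
  c_4 = 4 = 4·5^0
  c_5 = 100 = 0·5^0 + 0·5^1 + 4·5^2
λ_0 = (4, 2, 0, 4, 0)
λ_1 = (1, 1, 0, 0, 0)
λ_2 = (3, 0, 1, 0, 4)

((4, 2, 0, 4, 0), (1, 1, 0, 0, 0), (3, 0, 1, 0, 4))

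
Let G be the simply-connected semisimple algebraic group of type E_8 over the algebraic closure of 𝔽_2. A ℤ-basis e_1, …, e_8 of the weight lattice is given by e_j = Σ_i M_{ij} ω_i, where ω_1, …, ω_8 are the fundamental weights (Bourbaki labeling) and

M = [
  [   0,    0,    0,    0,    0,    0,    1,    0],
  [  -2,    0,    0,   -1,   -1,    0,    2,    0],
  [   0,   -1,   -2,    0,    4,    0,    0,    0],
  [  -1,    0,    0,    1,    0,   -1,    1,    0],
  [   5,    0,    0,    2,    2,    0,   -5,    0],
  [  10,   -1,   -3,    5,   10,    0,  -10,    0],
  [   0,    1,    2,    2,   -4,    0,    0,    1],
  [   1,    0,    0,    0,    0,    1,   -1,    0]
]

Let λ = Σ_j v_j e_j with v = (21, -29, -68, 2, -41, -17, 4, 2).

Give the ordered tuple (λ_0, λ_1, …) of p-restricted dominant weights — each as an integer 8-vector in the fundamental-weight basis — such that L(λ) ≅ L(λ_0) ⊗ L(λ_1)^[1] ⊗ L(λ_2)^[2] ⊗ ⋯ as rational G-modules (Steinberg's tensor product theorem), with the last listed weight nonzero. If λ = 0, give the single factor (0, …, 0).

ω-coordinates c = M·v, v = (21, -29, -68, 2, -41, -17, 4, 2):
  c_1 = 0·21 + (0)·(-29) + (0)·(-68) + 0·2 + (0)·(-41) + (0)·(-17) + 1·4 + 0·2 = 4
  c_2 = (-2)·(21) + (0)·(-29) + (0)·(-68) + (-1)·(2) + (-1)·(-41) + (0)·(-17) + 2·4 + 0·2 = 5
  c_3 = 0·21 + (-1)·(-29) + (-2)·(-68) + 0·2 + (4)·(-41) + (0)·(-17) + 0·4 + 0·2 = 1
  c_4 = (-1)·(21) + (0)·(-29) + (0)·(-68) + 1·2 + (0)·(-41) + (-1)·(-17) + 1·4 + 0·2 = 2
  c_5 = 5·21 + (0)·(-29) + (0)·(-68) + 2·2 + (2)·(-41) + (0)·(-17) + (-5)·(4) + 0·2 = 7
  c_6 = 10·21 + (-1)·(-29) + (-3)·(-68) + 5·2 + (10)·(-41) + (0)·(-17) + (-10)·(4) + 0·2 = 3
  c_7 = 0·21 + (1)·(-29) + (2)·(-68) + 2·2 + (-4)·(-41) + (0)·(-17) + 0·4 + 1·2 = 5
  c_8 = 1·21 + (0)·(-29) + (0)·(-68) + 0·2 + (0)·(-41) + (1)·(-17) + (-1)·(4) + 0·2 = 0
Base-2 expansion of each c_i:
  c_1 = 4 = 0·2^0 + 0·2^1 + 1·2^2
  c_2 = 5 = 1·2^0 + 0·2^1 + 1·2^2
  c_3 = 1 = 1·2^0
  c_4 = 2 = 0·2^0 + 1·2^1
  c_5 = 7 = 1·2^0 + 1·2^1 + 1·2^2
  c_6 = 3 = 1·2^0 + 1·2^1
  c_7 = 5 = 1·2^0 + 0·2^1 + 1·2^2
  c_8 = 0
λ_0 = (0, 1, 1, 0, 1, 1, 1, 0)
λ_1 = (0, 0, 0, 1, 1, 1, 0, 0)
λ_2 = (1, 1, 0, 0, 1, 0, 1, 0)

((0, 1, 1, 0, 1, 1, 1, 0), (0, 0, 0, 1, 1, 1, 0, 0), (1, 1, 0, 0, 1, 0, 1, 0))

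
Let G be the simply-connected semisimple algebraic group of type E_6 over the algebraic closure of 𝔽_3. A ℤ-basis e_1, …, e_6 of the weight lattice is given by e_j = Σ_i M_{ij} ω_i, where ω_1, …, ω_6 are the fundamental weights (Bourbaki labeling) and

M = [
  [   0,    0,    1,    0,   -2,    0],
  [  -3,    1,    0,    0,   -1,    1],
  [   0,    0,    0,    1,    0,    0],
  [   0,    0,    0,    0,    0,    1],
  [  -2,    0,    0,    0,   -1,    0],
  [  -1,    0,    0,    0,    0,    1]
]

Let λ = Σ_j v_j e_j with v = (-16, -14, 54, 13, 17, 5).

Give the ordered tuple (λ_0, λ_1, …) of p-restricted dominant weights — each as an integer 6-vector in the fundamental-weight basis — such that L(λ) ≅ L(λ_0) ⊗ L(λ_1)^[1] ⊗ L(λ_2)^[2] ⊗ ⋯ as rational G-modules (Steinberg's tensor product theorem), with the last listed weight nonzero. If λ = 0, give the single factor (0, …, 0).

In the fundamental-weight basis, λ has coordinates c = M·v (v = (-16, -14, 54, 13, 17, 5)):
  c_1 = 0*-16 + 0*-14 + 1*54 + 0*13 + -2*17 + 0*5 = 20
  c_2 = -3*-16 + 1*-14 + 0*54 + 0*13 + -1*17 + 1*5 = 22
  c_3 = 0*-16 + 0*-14 + 0*54 + 1*13 + 0*17 + 0*5 = 13
  c_4 = 0*-16 + 0*-14 + 0*54 + 0*13 + 0*17 + 1*5 = 5
  c_5 = -2*-16 + 0*-14 + 0*54 + 0*13 + -1*17 + 0*5 = 15
  c_6 = -1*-16 + 0*-14 + 0*54 + 0*13 + 0*17 + 1*5 = 21
Writing each c_i in base p = 3:
  c_1 = 20 = 2·3^0 + 0·3^1 + 2·3^2
  c_2 = 22 = 1·3^0 + 1·3^1 + 2·3^2
  c_3 = 13 = 1·3^0 + 1·3^1 + 1·3^2
  c_4 = 5 = 2·3^0 + 1·3^1
  c_5 = 15 = 0·3^0 + 2·3^1 + 1·3^2
  c_6 = 21 = 0·3^0 + 1·3^1 + 2·3^2
λ_0 = (2, 1, 1, 2, 0, 0)
λ_1 = (0, 1, 1, 1, 2, 1)
λ_2 = (2, 2, 1, 0, 1, 2)

((2, 1, 1, 2, 0, 0), (0, 1, 1, 1, 2, 1), (2, 2, 1, 0, 1, 2))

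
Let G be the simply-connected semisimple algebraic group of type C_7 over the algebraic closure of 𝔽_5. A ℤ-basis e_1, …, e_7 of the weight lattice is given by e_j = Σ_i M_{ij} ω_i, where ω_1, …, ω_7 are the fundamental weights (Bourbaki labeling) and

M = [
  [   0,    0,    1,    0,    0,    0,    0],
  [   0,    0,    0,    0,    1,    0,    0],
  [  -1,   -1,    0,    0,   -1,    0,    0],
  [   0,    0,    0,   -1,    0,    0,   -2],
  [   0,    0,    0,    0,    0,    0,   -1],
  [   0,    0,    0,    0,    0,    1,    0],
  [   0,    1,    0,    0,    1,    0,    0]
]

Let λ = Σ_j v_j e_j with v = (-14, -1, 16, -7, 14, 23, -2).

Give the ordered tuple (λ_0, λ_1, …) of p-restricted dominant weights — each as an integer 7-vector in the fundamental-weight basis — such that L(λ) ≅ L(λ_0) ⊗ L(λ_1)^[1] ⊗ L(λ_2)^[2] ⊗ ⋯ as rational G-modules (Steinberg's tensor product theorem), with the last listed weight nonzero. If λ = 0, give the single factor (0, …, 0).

((1, 4, 1, 1, 2, 3, 3), (3, 2, 0, 2, 0, 4, 2))

ω-coordinates c = M·v, v = (-14, -1, 16, -7, 14, 23, -2):
  c_1 = 0*-14 + 0*-1 + 1*16 + 0*-7 + 0*14 + 0*23 + 0*-2 = 16
  c_2 = 0*-14 + 0*-1 + 0*16 + 0*-7 + 1*14 + 0*23 + 0*-2 = 14
  c_3 = -1*-14 + -1*-1 + 0*16 + 0*-7 + -1*14 + 0*23 + 0*-2 = 1
  c_4 = 0*-14 + 0*-1 + 0*16 + -1*-7 + 0*14 + 0*23 + -2*-2 = 11
  c_5 = 0*-14 + 0*-1 + 0*16 + 0*-7 + 0*14 + 0*23 + -1*-2 = 2
  c_6 = 0*-14 + 0*-1 + 0*16 + 0*-7 + 0*14 + 1*23 + 0*-2 = 23
  c_7 = 0*-14 + 1*-1 + 0*16 + 0*-7 + 1*14 + 0*23 + 0*-2 = 13
Writing each c_i in base p = 5:
  c_1 = 16 = 1·5^0 + 3·5^1
  c_2 = 14 = 4·5^0 + 2·5^1
  c_3 = 1 = 1·5^0
  c_4 = 11 = 1·5^0 + 2·5^1
  c_5 = 2 = 2·5^0
  c_6 = 23 = 3·5^0 + 4·5^1
  c_7 = 13 = 3·5^0 + 2·5^1
p-restricted factor λ_0 = (1, 4, 1, 1, 2, 3, 3)
p-restricted factor λ_1 = (3, 2, 0, 2, 0, 4, 2)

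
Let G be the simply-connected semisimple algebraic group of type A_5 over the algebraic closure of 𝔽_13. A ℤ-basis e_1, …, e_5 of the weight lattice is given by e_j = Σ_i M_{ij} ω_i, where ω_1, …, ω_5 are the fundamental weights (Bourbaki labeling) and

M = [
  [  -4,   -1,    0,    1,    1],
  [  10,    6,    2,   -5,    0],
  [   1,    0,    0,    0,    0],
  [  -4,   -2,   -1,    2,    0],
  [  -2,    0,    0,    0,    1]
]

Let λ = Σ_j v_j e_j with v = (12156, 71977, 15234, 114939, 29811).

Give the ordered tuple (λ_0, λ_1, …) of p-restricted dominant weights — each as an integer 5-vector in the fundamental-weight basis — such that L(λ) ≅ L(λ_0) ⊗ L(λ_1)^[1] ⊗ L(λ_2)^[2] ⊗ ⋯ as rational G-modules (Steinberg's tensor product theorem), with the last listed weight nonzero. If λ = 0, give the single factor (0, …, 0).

ω-coordinates c = M·v, v = (12156, 71977, 15234, 114939, 29811):
  c_1 = (-4)·(12156) + (-1)·(71977) + (0)·(15234) + (1)·(114939) + (1)·(29811) = 24149
  c_2 = (10)·(12156) + (6)·(71977) + (2)·(15234) + (-5)·(114939) + (0)·(29811) = 9195
  c_3 = (1)·(12156) + (0)·(71977) + (0)·(15234) + (0)·(114939) + (0)·(29811) = 12156
  c_4 = (-4)·(12156) + (-2)·(71977) + (-1)·(15234) + (2)·(114939) + (0)·(29811) = 22066
  c_5 = (-2)·(12156) + (0)·(71977) + (0)·(15234) + (0)·(114939) + (1)·(29811) = 5499
Expand coordinatewise in base 13:
  c_1 = 24149 = 8·13^0 + 11·13^1 + 12·13^2 + 10·13^3
  c_2 = 9195 = 4·13^0 + 5·13^1 + 2·13^2 + 4·13^3
  c_3 = 12156 = 1·13^0 + 12·13^1 + 6·13^2 + 5·13^3
  c_4 = 22066 = 5·13^0 + 7·13^1 + 0·13^2 + 10·13^3
  c_5 = 5499 = 0·13^0 + 7·13^1 + 6·13^2 + 2·13^3
Factor λ_0 = (8, 4, 1, 5, 0)
Factor λ_1 = (11, 5, 12, 7, 7)
Factor λ_2 = (12, 2, 6, 0, 6)
Factor λ_3 = (10, 4, 5, 10, 2)

((8, 4, 1, 5, 0), (11, 5, 12, 7, 7), (12, 2, 6, 0, 6), (10, 4, 5, 10, 2))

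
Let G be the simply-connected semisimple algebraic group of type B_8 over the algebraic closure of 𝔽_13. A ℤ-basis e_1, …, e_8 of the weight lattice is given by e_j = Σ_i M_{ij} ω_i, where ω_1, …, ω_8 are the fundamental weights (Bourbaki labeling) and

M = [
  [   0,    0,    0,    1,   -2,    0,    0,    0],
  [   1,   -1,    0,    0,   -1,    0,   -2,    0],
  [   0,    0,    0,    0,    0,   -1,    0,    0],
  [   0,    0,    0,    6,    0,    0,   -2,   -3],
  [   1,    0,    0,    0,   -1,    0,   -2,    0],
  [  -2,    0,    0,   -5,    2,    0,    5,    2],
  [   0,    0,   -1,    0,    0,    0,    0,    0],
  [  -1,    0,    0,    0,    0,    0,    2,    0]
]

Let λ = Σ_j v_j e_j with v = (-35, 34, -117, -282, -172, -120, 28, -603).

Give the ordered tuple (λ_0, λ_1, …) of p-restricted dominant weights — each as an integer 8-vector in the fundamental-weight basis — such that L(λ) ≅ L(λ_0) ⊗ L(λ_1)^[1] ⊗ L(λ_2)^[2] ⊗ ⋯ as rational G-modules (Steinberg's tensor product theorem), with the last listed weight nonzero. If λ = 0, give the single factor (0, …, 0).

((10, 8, 3, 9, 3, 5, 0, 0), (4, 3, 9, 4, 6, 5, 9, 7))

Compute c_i = Σ_j M_{ij} v_j with v = (-35, 34, -117, -282, -172, -120, 28, -603):
  c_1 = (0)·(-35) + 0·34 + (0)·(-117) + (1)·(-282) + (-2)·(-172) + (0)·(-120) + 0·28 + (0)·(-603) = 62
  c_2 = (1)·(-35) + (-1)·(34) + (0)·(-117) + (0)·(-282) + (-1)·(-172) + (0)·(-120) + (-2)·(28) + (0)·(-603) = 47
  c_3 = (0)·(-35) + 0·34 + (0)·(-117) + (0)·(-282) + (0)·(-172) + (-1)·(-120) + 0·28 + (0)·(-603) = 120
  c_4 = (0)·(-35) + 0·34 + (0)·(-117) + (6)·(-282) + (0)·(-172) + (0)·(-120) + (-2)·(28) + (-3)·(-603) = 61
  c_5 = (1)·(-35) + 0·34 + (0)·(-117) + (0)·(-282) + (-1)·(-172) + (0)·(-120) + (-2)·(28) + (0)·(-603) = 81
  c_6 = (-2)·(-35) + 0·34 + (0)·(-117) + (-5)·(-282) + (2)·(-172) + (0)·(-120) + 5·28 + (2)·(-603) = 70
  c_7 = (0)·(-35) + 0·34 + (-1)·(-117) + (0)·(-282) + (0)·(-172) + (0)·(-120) + 0·28 + (0)·(-603) = 117
  c_8 = (-1)·(-35) + 0·34 + (0)·(-117) + (0)·(-282) + (0)·(-172) + (0)·(-120) + 2·28 + (0)·(-603) = 91
p = 13; digits c_i = Σ_j d_{ij}·13^j, 0 ≤ d_{ij} < 13:
  c_1 = 62 = 10·13^0 + 4·13^1
  c_2 = 47 = 8·13^0 + 3·13^1
  c_3 = 120 = 3·13^0 + 9·13^1
  c_4 = 61 = 9·13^0 + 4·13^1
  c_5 = 81 = 3·13^0 + 6·13^1
  c_6 = 70 = 5·13^0 + 5·13^1
  c_7 = 117 = 0·13^0 + 9·13^1
  c_8 = 91 = 0·13^0 + 7·13^1
λ_0 = (10, 8, 3, 9, 3, 5, 0, 0)
λ_1 = (4, 3, 9, 4, 6, 5, 9, 7)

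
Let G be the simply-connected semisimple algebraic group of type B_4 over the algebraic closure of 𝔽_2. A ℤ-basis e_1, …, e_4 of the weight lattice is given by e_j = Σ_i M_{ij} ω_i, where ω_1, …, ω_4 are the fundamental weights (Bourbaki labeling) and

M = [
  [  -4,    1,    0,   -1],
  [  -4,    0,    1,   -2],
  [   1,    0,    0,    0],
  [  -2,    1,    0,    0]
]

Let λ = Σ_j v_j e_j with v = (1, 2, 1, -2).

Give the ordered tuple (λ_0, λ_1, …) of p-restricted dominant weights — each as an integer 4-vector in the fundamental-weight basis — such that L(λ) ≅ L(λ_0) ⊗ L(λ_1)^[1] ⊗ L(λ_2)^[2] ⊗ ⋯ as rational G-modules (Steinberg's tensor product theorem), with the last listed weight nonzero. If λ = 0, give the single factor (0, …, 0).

Compute c_i = Σ_j M_{ij} v_j with v = (1, 2, 1, -2):
  c_1 = (-4)·(1) + (1)·(2) + (0)·(1) + (-1)·(-2) = 0
  c_2 = (-4)·(1) + (0)·(2) + (1)·(1) + (-2)·(-2) = 1
  c_3 = (1)·(1) + (0)·(2) + (0)·(1) + (0)·(-2) = 1
  c_4 = (-2)·(1) + (1)·(2) + (0)·(1) + (0)·(-2) = 0
p = 2; digits c_i = Σ_j d_{ij}·2^j, 0 ≤ d_{ij} < 2:
  c_1 = 0
  c_2 = 1 = 1·2^0
  c_3 = 1 = 1·2^0
  c_4 = 0
p-restricted factor λ_0 = (0, 1, 1, 0)

((0, 1, 1, 0),)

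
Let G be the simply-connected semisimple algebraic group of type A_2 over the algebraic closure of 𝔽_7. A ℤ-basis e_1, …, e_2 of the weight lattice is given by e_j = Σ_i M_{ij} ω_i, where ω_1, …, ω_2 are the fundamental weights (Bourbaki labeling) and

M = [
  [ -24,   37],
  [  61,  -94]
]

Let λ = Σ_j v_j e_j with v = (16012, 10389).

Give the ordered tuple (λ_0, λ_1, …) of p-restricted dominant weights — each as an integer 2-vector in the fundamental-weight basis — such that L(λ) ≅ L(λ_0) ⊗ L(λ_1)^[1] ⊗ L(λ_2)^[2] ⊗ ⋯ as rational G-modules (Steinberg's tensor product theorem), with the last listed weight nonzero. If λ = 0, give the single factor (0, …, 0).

((0, 5), (1, 2), (2, 3))

Converting to the ω-basis (c_i = row i of M dotted with v = (16012, 10389)):
  c_1 = (-24)·(16012) + 37·10389 = 105
  c_2 = 61·16012 + (-94)·(10389) = 166
Writing each c_i in base p = 7:
  c_1 = 105 = 0·7^0 + 1·7^1 + 2·7^2
  c_2 = 166 = 5·7^0 + 2·7^1 + 3·7^2
Factor λ_0 = (0, 5)
Factor λ_1 = (1, 2)
Factor λ_2 = (2, 3)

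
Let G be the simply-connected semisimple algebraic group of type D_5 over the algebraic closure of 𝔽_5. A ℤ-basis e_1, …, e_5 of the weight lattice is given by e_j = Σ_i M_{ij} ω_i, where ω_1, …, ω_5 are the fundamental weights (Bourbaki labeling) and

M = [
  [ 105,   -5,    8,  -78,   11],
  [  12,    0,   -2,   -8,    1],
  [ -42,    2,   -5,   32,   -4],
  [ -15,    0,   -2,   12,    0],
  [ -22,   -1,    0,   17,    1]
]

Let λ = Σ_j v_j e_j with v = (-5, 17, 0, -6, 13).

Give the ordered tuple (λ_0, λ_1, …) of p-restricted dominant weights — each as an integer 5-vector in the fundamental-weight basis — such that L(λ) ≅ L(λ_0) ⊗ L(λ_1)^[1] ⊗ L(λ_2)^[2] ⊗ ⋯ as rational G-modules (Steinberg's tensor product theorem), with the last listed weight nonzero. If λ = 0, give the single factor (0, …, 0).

In the fundamental-weight basis, λ has coordinates c = M·v (v = (-5, 17, 0, -6, 13)):
  c_1 = (105)·(-5) + (-5)·(17) + 8·0 + (-78)·(-6) + 11·13 = 1
  c_2 = (12)·(-5) + 0·17 + (-2)·(0) + (-8)·(-6) + 1·13 = 1
  c_3 = (-42)·(-5) + 2·17 + (-5)·(0) + (32)·(-6) + (-4)·(13) = 0
  c_4 = (-15)·(-5) + 0·17 + (-2)·(0) + (12)·(-6) + 0·13 = 3
  c_5 = (-22)·(-5) + (-1)·(17) + 0·0 + (17)·(-6) + 1·13 = 4
p = 5; digits c_i = Σ_j d_{ij}·5^j, 0 ≤ d_{ij} < 5:
  c_1 = 1 = 1·5^0
  c_2 = 1 = 1·5^0
  c_3 = 0
  c_4 = 3 = 3·5^0
  c_5 = 4 = 4·5^0
λ_0 = (1, 1, 0, 3, 4)

((1, 1, 0, 3, 4),)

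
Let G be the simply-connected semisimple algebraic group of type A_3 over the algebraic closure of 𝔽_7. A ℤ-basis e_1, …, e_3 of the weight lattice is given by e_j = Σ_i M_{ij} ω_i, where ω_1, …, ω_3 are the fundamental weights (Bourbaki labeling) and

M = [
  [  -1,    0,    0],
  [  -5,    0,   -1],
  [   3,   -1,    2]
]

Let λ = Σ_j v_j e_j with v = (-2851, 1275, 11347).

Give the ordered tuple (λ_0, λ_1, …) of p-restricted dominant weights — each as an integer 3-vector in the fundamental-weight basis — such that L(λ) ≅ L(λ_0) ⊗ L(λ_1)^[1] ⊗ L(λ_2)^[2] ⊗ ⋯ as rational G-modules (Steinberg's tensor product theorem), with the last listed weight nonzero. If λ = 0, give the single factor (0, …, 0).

Converting to the ω-basis (c_i = row i of M dotted with v = (-2851, 1275, 11347)):
  c_1 = (-1)·(-2851) + 0·1275 + 0·11347 = 2851
  c_2 = (-5)·(-2851) + 0·1275 + (-1)·(11347) = 2908
  c_3 = (3)·(-2851) + (-1)·(1275) + 2·11347 = 12866
Writing each c_i in base p = 7:
  c_1 = 2851 = 2·7^0 + 1·7^1 + 2·7^2 + 1·7^3 + 1·7^4
  c_2 = 2908 = 3·7^0 + 2·7^1 + 3·7^2 + 1·7^3 + 1·7^4
  c_3 = 12866 = 0·7^0 + 4·7^1 + 3·7^2 + 2·7^3 + 5·7^4
λ_0 = (2, 3, 0)
λ_1 = (1, 2, 4)
λ_2 = (2, 3, 3)
λ_3 = (1, 1, 2)
λ_4 = (1, 1, 5)

((2, 3, 0), (1, 2, 4), (2, 3, 3), (1, 1, 2), (1, 1, 5))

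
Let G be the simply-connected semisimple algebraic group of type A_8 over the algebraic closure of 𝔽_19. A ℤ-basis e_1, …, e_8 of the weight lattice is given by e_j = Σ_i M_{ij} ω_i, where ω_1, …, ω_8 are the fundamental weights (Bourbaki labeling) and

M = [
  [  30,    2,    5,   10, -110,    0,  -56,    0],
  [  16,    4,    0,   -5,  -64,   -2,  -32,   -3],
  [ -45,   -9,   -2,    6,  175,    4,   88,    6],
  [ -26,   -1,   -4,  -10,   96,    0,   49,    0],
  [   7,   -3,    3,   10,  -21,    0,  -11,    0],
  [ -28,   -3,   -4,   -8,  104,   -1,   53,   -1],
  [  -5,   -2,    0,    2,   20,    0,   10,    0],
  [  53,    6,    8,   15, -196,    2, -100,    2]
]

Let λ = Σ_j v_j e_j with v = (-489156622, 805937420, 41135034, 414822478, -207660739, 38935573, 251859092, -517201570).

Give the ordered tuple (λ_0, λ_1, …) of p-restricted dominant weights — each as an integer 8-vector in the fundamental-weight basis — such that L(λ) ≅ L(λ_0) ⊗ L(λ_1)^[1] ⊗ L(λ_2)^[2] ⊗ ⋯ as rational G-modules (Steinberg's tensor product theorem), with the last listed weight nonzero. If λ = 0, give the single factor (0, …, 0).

Change of basis e → ω: c = M·v where v = (-489156622, 805937420, 41135034, 414822478, -207660739, 38935573, 251859092, -517201570):
  c_1 = (30)·(-489156622) + 2·805937420 + 5·41135034 + 10·414822478 + (-110)·(-207660739) + 0·38935573 + (-56)·(251859092) + (0)·(-517201570) = 29648268
  c_2 = (16)·(-489156622) + 4·805937420 + 0·41135034 + (-5)·(414822478) + (-64)·(-207660739) + (-2)·(38935573) + (-32)·(251859092) + (-3)·(-517201570) = 27661254
  c_3 = (-45)·(-489156622) + (-9)·(805937420) + (-2)·(41135034) + 6·414822478 + (175)·(-207660739) + 4·38935573 + 88·251859092 + (6)·(-517201570) = 40779653
  c_4 = (-26)·(-489156622) + (-1)·(805937420) + (-4)·(41135034) + (-10)·(414822478) + (96)·(-207660739) + 0·38935573 + 49·251859092 + (0)·(-517201570) = 5034400
  c_5 = (7)·(-489156622) + (-3)·(805937420) + 3·41135034 + 10·414822478 + (-21)·(-207660739) + 0·38935573 + (-11)·(251859092) + (0)·(-517201570) = 20146775
  c_6 = (-28)·(-489156622) + (-3)·(805937420) + (-4)·(41135034) + (-8)·(414822478) + (104)·(-207660739) + (-1)·(38935573) + 53·251859092 + (-1)·(-517201570) = 25534213
  c_7 = (-5)·(-489156622) + (-2)·(805937420) + 0·41135034 + 2·414822478 + (20)·(-207660739) + 0·38935573 + 10·251859092 + (0)·(-517201570) = 28929366
  c_8 = (53)·(-489156622) + 6·805937420 + 8·41135034 + 15·414822478 + (-196)·(-207660739) + 2·38935573 + (-100)·(251859092) + (2)·(-517201570) = 20804646
Writing each c_i in base p = 19:
  c_1 = 29648268 = 3·19^0 + 3·19^1 + 10·19^2 + 9·19^3 + 18·19^4 + 11·19^5
  c_2 = 27661254 = 9·19^0 + 18·19^1 + 15·19^2 + 4·19^3 + 3·19^4 + 11·19^5
  c_3 = 40779653 = 10·19^0 + 0·19^1 + 8·19^2 + 17·19^3 + 8·19^4 + 16·19^5
  c_4 = 5034400 = 8·19^0 + 13·19^1 + 18·19^2 + 11·19^3 + 0·19^4 + 2·19^5
  c_5 = 20146775 = 11·19^0 + 4·19^1 + 5·19^2 + 11·19^3 + 2·19^4 + 8·19^5
  c_6 = 25534213 = 18·19^0 + 16·19^1 + 13·19^2 + 17·19^3 + 5·19^4 + 10·19^5
  c_7 = 28929366 = 4·19^0 + 14·19^1 + 13·19^2 + 18·19^3 + 12·19^4 + 11·19^5
  c_8 = 20804646 = 7·19^0 + 11·19^1 + 3·19^2 + 12·19^3 + 7·19^4 + 8·19^5
λ_0 = (3, 9, 10, 8, 11, 18, 4, 7)
λ_1 = (3, 18, 0, 13, 4, 16, 14, 11)
λ_2 = (10, 15, 8, 18, 5, 13, 13, 3)
λ_3 = (9, 4, 17, 11, 11, 17, 18, 12)
λ_4 = (18, 3, 8, 0, 2, 5, 12, 7)
λ_5 = (11, 11, 16, 2, 8, 10, 11, 8)

((3, 9, 10, 8, 11, 18, 4, 7), (3, 18, 0, 13, 4, 16, 14, 11), (10, 15, 8, 18, 5, 13, 13, 3), (9, 4, 17, 11, 11, 17, 18, 12), (18, 3, 8, 0, 2, 5, 12, 7), (11, 11, 16, 2, 8, 10, 11, 8))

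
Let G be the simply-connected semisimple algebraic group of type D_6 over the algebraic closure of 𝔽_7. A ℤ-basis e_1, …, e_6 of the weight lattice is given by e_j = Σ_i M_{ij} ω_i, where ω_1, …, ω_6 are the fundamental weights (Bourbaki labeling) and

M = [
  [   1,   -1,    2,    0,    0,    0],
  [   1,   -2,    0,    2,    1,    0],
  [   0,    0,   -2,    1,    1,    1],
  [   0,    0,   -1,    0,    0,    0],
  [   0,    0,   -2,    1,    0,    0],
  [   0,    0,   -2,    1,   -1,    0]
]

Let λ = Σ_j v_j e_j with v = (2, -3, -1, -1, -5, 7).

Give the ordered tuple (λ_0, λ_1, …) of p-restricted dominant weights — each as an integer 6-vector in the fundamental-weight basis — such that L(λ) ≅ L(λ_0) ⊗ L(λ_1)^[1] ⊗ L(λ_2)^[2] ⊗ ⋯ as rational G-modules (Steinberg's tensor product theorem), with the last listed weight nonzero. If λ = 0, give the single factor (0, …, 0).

ω-coordinates c = M·v, v = (2, -3, -1, -1, -5, 7):
  c_1 = (1)·(2) + (-1)·(-3) + (2)·(-1) + (0)·(-1) + (0)·(-5) + (0)·(7) = 3
  c_2 = (1)·(2) + (-2)·(-3) + (0)·(-1) + (2)·(-1) + (1)·(-5) + (0)·(7) = 1
  c_3 = (0)·(2) + (0)·(-3) + (-2)·(-1) + (1)·(-1) + (1)·(-5) + (1)·(7) = 3
  c_4 = (0)·(2) + (0)·(-3) + (-1)·(-1) + (0)·(-1) + (0)·(-5) + (0)·(7) = 1
  c_5 = (0)·(2) + (0)·(-3) + (-2)·(-1) + (1)·(-1) + (0)·(-5) + (0)·(7) = 1
  c_6 = (0)·(2) + (0)·(-3) + (-2)·(-1) + (1)·(-1) + (-1)·(-5) + (0)·(7) = 6
Writing each c_i in base p = 7:
  c_1 = 3 = 3·7^0
  c_2 = 1 = 1·7^0
  c_3 = 3 = 3·7^0
  c_4 = 1 = 1·7^0
  c_5 = 1 = 1·7^0
  c_6 = 6 = 6·7^0
p-restricted factor λ_0 = (3, 1, 3, 1, 1, 6)

((3, 1, 3, 1, 1, 6),)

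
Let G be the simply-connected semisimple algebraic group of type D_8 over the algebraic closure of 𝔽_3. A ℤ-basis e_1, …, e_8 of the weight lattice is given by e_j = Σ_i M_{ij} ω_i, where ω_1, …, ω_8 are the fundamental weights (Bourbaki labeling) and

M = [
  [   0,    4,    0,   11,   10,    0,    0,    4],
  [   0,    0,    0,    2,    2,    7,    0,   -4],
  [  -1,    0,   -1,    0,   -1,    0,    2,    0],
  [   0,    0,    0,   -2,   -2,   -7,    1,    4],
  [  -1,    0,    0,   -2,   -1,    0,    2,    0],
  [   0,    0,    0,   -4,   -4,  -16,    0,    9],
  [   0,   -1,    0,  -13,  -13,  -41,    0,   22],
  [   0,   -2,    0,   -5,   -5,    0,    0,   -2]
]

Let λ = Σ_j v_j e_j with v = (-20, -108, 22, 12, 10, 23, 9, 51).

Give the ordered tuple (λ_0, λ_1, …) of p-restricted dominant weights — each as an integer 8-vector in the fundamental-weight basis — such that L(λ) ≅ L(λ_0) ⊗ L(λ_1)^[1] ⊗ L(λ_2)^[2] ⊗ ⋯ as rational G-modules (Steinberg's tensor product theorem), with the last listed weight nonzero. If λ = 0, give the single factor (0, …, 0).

((1, 1, 0, 2, 1, 0, 1, 1), (1, 0, 2, 2, 1, 1, 0, 1))

Compute c_i = Σ_j M_{ij} v_j with v = (-20, -108, 22, 12, 10, 23, 9, 51):
  c_1 = (0)·(-20) + (4)·(-108) + (0)·(22) + (11)·(12) + (10)·(10) + (0)·(23) + (0)·(9) + (4)·(51) = 4
  c_2 = (0)·(-20) + (0)·(-108) + (0)·(22) + (2)·(12) + (2)·(10) + (7)·(23) + (0)·(9) + (-4)·(51) = 1
  c_3 = (-1)·(-20) + (0)·(-108) + (-1)·(22) + (0)·(12) + (-1)·(10) + (0)·(23) + (2)·(9) + (0)·(51) = 6
  c_4 = (0)·(-20) + (0)·(-108) + (0)·(22) + (-2)·(12) + (-2)·(10) + (-7)·(23) + (1)·(9) + (4)·(51) = 8
  c_5 = (-1)·(-20) + (0)·(-108) + (0)·(22) + (-2)·(12) + (-1)·(10) + (0)·(23) + (2)·(9) + (0)·(51) = 4
  c_6 = (0)·(-20) + (0)·(-108) + (0)·(22) + (-4)·(12) + (-4)·(10) + (-16)·(23) + (0)·(9) + (9)·(51) = 3
  c_7 = (0)·(-20) + (-1)·(-108) + (0)·(22) + (-13)·(12) + (-13)·(10) + (-41)·(23) + (0)·(9) + (22)·(51) = 1
  c_8 = (0)·(-20) + (-2)·(-108) + (0)·(22) + (-5)·(12) + (-5)·(10) + (0)·(23) + (0)·(9) + (-2)·(51) = 4
p = 3; digits c_i = Σ_j d_{ij}·3^j, 0 ≤ d_{ij} < 3:
  c_1 = 4 = 1·3^0 + 1·3^1
  c_2 = 1 = 1·3^0
  c_3 = 6 = 0·3^0 + 2·3^1
  c_4 = 8 = 2·3^0 + 2·3^1
  c_5 = 4 = 1·3^0 + 1·3^1
  c_6 = 3 = 0·3^0 + 1·3^1
  c_7 = 1 = 1·3^0
  c_8 = 4 = 1·3^0 + 1·3^1
λ_0 = (1, 1, 0, 2, 1, 0, 1, 1)
λ_1 = (1, 0, 2, 2, 1, 1, 0, 1)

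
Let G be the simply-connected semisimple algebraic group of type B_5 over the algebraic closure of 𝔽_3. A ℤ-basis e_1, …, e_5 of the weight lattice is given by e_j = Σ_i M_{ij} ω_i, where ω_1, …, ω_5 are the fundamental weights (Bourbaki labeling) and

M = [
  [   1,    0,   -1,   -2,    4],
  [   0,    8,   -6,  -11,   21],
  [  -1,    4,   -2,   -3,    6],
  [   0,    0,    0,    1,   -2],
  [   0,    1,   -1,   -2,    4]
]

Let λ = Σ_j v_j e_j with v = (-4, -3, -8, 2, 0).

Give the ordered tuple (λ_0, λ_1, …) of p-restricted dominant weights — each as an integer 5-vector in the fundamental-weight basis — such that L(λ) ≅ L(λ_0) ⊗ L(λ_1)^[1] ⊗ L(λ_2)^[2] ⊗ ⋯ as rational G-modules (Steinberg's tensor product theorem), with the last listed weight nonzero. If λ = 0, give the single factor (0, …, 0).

Change of basis e → ω: c = M·v where v = (-4, -3, -8, 2, 0):
  c_1 = 1*-4 + 0*-3 + -1*-8 + -2*2 + 4*0 = 0
  c_2 = 0*-4 + 8*-3 + -6*-8 + -11*2 + 21*0 = 2
  c_3 = -1*-4 + 4*-3 + -2*-8 + -3*2 + 6*0 = 2
  c_4 = 0*-4 + 0*-3 + 0*-8 + 1*2 + -2*0 = 2
  c_5 = 0*-4 + 1*-3 + -1*-8 + -2*2 + 4*0 = 1
p = 3; digits c_i = Σ_j d_{ij}·3^j, 0 ≤ d_{ij} < 3:
  c_1 = 0
  c_2 = 2 = 2·3^0
  c_3 = 2 = 2·3^0
  c_4 = 2 = 2·3^0
  c_5 = 1 = 1·3^0
p-restricted factor λ_0 = (0, 2, 2, 2, 1)

((0, 2, 2, 2, 1),)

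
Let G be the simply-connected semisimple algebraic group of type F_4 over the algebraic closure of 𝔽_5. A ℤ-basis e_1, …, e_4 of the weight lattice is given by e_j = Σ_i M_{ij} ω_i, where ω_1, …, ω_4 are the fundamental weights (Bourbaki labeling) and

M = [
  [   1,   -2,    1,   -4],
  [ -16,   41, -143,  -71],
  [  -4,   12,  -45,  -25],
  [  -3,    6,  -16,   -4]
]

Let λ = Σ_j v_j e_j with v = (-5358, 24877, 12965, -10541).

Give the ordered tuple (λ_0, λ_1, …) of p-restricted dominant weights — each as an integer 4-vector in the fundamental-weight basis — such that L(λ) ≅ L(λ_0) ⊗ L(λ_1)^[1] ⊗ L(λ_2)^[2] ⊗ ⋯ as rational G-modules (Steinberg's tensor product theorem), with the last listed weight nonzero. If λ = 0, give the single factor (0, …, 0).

((2, 1, 1, 0), (3, 0, 1, 2), (0, 4, 2, 2))

Converting to the ω-basis (c_i = row i of M dotted with v = (-5358, 24877, 12965, -10541)):
  c_1 = 1*-5358 + -2*24877 + 1*12965 + -4*-10541 = 17
  c_2 = -16*-5358 + 41*24877 + -143*12965 + -71*-10541 = 101
  c_3 = -4*-5358 + 12*24877 + -45*12965 + -25*-10541 = 56
  c_4 = -3*-5358 + 6*24877 + -16*12965 + -4*-10541 = 60
Base-5 expansion of each c_i:
  c_1 = 17 = 2·5^0 + 3·5^1
  c_2 = 101 = 1·5^0 + 0·5^1 + 4·5^2
  c_3 = 56 = 1·5^0 + 1·5^1 + 2·5^2
  c_4 = 60 = 0·5^0 + 2·5^1 + 2·5^2
λ_0 = (2, 1, 1, 0)
λ_1 = (3, 0, 1, 2)
λ_2 = (0, 4, 2, 2)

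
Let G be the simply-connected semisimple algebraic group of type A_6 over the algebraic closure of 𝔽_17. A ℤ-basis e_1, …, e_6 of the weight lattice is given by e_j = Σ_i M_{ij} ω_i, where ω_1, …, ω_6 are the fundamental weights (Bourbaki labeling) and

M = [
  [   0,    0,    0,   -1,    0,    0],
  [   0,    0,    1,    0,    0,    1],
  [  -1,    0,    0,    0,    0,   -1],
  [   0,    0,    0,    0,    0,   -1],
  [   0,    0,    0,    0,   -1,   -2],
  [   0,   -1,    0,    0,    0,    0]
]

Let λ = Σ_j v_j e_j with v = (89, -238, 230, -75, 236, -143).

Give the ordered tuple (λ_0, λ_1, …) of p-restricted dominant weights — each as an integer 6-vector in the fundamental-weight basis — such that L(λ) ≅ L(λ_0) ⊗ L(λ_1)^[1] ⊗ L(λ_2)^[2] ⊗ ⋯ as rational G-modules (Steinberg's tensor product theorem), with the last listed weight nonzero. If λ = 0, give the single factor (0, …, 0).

In the fundamental-weight basis, λ has coordinates c = M·v (v = (89, -238, 230, -75, 236, -143)):
  c_1 = 0·89 + (0)·(-238) + 0·230 + (-1)·(-75) + 0·236 + (0)·(-143) = 75
  c_2 = 0·89 + (0)·(-238) + 1·230 + (0)·(-75) + 0·236 + (1)·(-143) = 87
  c_3 = (-1)·(89) + (0)·(-238) + 0·230 + (0)·(-75) + 0·236 + (-1)·(-143) = 54
  c_4 = 0·89 + (0)·(-238) + 0·230 + (0)·(-75) + 0·236 + (-1)·(-143) = 143
  c_5 = 0·89 + (0)·(-238) + 0·230 + (0)·(-75) + (-1)·(236) + (-2)·(-143) = 50
  c_6 = 0·89 + (-1)·(-238) + 0·230 + (0)·(-75) + 0·236 + (0)·(-143) = 238
Base-17 expansion of each c_i:
  c_1 = 75 = 7·17^0 + 4·17^1
  c_2 = 87 = 2·17^0 + 5·17^1
  c_3 = 54 = 3·17^0 + 3·17^1
  c_4 = 143 = 7·17^0 + 8·17^1
  c_5 = 50 = 16·17^0 + 2·17^1
  c_6 = 238 = 0·17^0 + 14·17^1
p-restricted factor λ_0 = (7, 2, 3, 7, 16, 0)
p-restricted factor λ_1 = (4, 5, 3, 8, 2, 14)

((7, 2, 3, 7, 16, 0), (4, 5, 3, 8, 2, 14))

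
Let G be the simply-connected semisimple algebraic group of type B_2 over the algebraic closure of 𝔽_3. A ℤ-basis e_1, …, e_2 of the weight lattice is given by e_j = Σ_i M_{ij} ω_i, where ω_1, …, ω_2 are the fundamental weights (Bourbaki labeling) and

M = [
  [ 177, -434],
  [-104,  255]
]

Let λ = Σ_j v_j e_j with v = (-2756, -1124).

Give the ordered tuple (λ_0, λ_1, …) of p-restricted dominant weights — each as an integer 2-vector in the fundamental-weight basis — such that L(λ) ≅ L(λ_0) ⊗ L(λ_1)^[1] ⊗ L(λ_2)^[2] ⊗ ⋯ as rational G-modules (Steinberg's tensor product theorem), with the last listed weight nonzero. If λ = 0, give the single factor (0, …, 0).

Converting to the ω-basis (c_i = row i of M dotted with v = (-2756, -1124)):
  c_1 = (177)·(-2756) + (-434)·(-1124) = 4
  c_2 = (-104)·(-2756) + (255)·(-1124) = 4
Writing each c_i in base p = 3:
  c_1 = 4 = 1·3^0 + 1·3^1
  c_2 = 4 = 1·3^0 + 1·3^1
Factor λ_0 = (1, 1)
Factor λ_1 = (1, 1)

((1, 1), (1, 1))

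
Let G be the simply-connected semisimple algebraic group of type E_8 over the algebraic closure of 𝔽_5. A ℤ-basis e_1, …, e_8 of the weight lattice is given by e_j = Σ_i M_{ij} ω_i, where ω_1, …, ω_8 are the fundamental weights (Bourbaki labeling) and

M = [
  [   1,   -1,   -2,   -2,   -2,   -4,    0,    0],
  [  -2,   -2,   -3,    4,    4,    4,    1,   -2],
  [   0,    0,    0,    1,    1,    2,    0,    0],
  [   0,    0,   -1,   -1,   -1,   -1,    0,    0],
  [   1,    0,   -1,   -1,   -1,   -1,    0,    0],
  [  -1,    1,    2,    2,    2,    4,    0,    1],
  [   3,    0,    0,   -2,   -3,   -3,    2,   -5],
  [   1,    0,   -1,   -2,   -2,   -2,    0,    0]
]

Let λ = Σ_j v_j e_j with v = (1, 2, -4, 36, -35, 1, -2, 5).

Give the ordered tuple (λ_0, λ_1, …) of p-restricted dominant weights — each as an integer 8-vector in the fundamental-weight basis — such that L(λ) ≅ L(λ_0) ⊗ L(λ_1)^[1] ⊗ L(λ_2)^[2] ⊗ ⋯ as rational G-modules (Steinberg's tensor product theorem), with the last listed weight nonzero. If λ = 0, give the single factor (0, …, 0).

((1, 2, 3, 2, 3, 4, 4, 1),)

Converting to the ω-basis (c_i = row i of M dotted with v = (1, 2, -4, 36, -35, 1, -2, 5)):
  c_1 = (1)·(1) + (-1)·(2) + (-2)·(-4) + (-2)·(36) + (-2)·(-35) + (-4)·(1) + (0)·(-2) + (0)·(5) = 1
  c_2 = (-2)·(1) + (-2)·(2) + (-3)·(-4) + (4)·(36) + (4)·(-35) + (4)·(1) + (1)·(-2) + (-2)·(5) = 2
  c_3 = (0)·(1) + (0)·(2) + (0)·(-4) + (1)·(36) + (1)·(-35) + (2)·(1) + (0)·(-2) + (0)·(5) = 3
  c_4 = (0)·(1) + (0)·(2) + (-1)·(-4) + (-1)·(36) + (-1)·(-35) + (-1)·(1) + (0)·(-2) + (0)·(5) = 2
  c_5 = (1)·(1) + (0)·(2) + (-1)·(-4) + (-1)·(36) + (-1)·(-35) + (-1)·(1) + (0)·(-2) + (0)·(5) = 3
  c_6 = (-1)·(1) + (1)·(2) + (2)·(-4) + (2)·(36) + (2)·(-35) + (4)·(1) + (0)·(-2) + (1)·(5) = 4
  c_7 = (3)·(1) + (0)·(2) + (0)·(-4) + (-2)·(36) + (-3)·(-35) + (-3)·(1) + (2)·(-2) + (-5)·(5) = 4
  c_8 = (1)·(1) + (0)·(2) + (-1)·(-4) + (-2)·(36) + (-2)·(-35) + (-2)·(1) + (0)·(-2) + (0)·(5) = 1
p = 5; digits c_i = Σ_j d_{ij}·5^j, 0 ≤ d_{ij} < 5:
  c_1 = 1 = 1·5^0
  c_2 = 2 = 2·5^0
  c_3 = 3 = 3·5^0
  c_4 = 2 = 2·5^0
  c_5 = 3 = 3·5^0
  c_6 = 4 = 4·5^0
  c_7 = 4 = 4·5^0
  c_8 = 1 = 1·5^0
λ_0 = (1, 2, 3, 2, 3, 4, 4, 1)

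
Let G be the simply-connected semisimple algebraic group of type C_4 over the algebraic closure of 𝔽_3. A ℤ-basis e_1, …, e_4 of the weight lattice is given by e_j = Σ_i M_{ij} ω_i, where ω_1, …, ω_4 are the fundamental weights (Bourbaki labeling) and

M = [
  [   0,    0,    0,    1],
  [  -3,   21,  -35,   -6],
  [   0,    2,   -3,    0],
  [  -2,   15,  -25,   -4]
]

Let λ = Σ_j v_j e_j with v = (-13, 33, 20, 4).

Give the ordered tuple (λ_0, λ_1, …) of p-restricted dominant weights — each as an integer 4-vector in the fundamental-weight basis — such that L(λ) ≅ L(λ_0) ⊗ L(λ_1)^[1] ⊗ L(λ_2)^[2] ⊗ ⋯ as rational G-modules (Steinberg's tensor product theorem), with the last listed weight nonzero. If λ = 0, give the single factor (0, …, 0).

((1, 2, 0, 2), (1, 2, 2, 1))

ω-coordinates c = M·v, v = (-13, 33, 20, 4):
  c_1 = (0)·(-13) + 0·33 + 0·20 + 1·4 = 4
  c_2 = (-3)·(-13) + 21·33 + (-35)·(20) + (-6)·(4) = 8
  c_3 = (0)·(-13) + 2·33 + (-3)·(20) + 0·4 = 6
  c_4 = (-2)·(-13) + 15·33 + (-25)·(20) + (-4)·(4) = 5
Writing each c_i in base p = 3:
  c_1 = 4 = 1·3^0 + 1·3^1
  c_2 = 8 = 2·3^0 + 2·3^1
  c_3 = 6 = 0·3^0 + 2·3^1
  c_4 = 5 = 2·3^0 + 1·3^1
Factor λ_0 = (1, 2, 0, 2)
Factor λ_1 = (1, 2, 2, 1)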